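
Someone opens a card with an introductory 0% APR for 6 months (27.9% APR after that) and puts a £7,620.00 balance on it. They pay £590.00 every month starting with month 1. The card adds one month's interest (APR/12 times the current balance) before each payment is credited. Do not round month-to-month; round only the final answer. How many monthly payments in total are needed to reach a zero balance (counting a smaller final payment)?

Promo months 1–6 at r₀ = 0%/12 = 0; months 7+ at r₁ = 27.9%/12 = 0.02325.
After month 6 (no interest yet): B = £7,620.00 − 6·£590.00 = £4,080.00.
Then at r₁ with £590.00/mo: n₂ = −ln(1 − r₁·B/P)/ln(1+r₁) ≈ 7.63 → 8 more payments.

14 payments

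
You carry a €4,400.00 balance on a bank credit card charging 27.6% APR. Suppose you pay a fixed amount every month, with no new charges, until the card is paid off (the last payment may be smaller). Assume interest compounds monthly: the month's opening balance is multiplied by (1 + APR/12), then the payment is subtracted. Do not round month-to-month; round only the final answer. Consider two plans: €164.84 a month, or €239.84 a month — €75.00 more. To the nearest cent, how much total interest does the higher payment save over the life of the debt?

Monthly rate r = 27.6%/12 = 2.3% = 0.023.
At €164.84/mo: n = ⌈−ln(1 − rB₀/P)/ln(1+r)⌉ = 42 payments (last €140.97); total interest = total paid − €4,400.00 = €2,499.41.
At €239.84/mo: 25 payments (last €24.97); total interest €1,381.13.
Interest saved = €2,499.41 − €1,381.13 = €1,118.28.

€1,118.28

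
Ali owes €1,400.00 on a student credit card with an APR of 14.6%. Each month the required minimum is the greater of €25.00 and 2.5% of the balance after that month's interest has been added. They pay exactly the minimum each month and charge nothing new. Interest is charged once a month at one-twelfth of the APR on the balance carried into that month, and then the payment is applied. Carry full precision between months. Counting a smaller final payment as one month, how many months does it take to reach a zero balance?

81 months

Monthly rate r = 14.6%/12 = 1.21667% = 0.0121667.
While 2.5% of the post-interest balance exceeds €25.00, each month B ← (B·(1+r))·(1 − 0.025), i.e. B shrinks by the factor (1+r)·0.975 = 0.98686.
This holds for months 1–27. Entering month 28 the balance is €979.62; 2.5% of the post-interest balance is now below €25.00, so the flat €25.00 minimum applies from here.
From month 28 a fixed €25.00 at rate r clears €979.62 in 54 more payments. Total: 27 + 54 = 81 months.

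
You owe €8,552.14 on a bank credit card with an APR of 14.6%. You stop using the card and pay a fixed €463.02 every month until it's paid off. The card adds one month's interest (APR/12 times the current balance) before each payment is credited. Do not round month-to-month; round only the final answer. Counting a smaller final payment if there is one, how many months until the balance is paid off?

Monthly rate r = 14.6%/12 = 1.21667% = 0.0121667.
Recurrence: B ← B·(1+r) − €463.02.
Month 1: interest €104.05; balance after payment €8,193.17.
Month 2: interest €99.68; balance after payment €7,829.83.
Closed form: n = −ln(1 − rB₀/P)/ln(1+r) = −ln(0.77528)/ln(1.01217) ≈ 21.048, so the balance reaches zero during payment 22.

22 months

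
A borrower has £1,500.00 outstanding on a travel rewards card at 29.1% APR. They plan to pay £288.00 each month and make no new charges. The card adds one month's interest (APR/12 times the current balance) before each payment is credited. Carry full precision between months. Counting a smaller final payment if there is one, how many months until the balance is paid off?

6 months

Monthly rate r = 29.1%/12 = 2.425% = 0.02425.
Recurrence: B ← B·(1+r) − £288.00.
Month 1: interest £36.38; balance after payment £1,248.38.
Month 2: interest £30.27; balance after payment £990.65.
Month 3: interest £24.02; balance after payment £726.67.
Month 4: interest £17.62; balance after payment £456.29.
Month 5: interest £11.07; balance after payment £179.36.
Month 6: interest £4.35; balance after payment £0.00.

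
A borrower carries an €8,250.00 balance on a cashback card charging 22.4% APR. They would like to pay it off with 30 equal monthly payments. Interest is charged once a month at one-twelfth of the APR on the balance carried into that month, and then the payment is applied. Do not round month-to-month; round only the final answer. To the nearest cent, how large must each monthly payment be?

Monthly rate r = 22.4%/12 = 1.86667% = 0.0186667.
Level-payment amortization: P = B₀·r / (1 − (1+r)^(−n)) = 8250.00·0.0186667 / (1 − 1.01867^(−30)).
Denominator 1 − (1+r)^(−30) = 0.425834432.
P = 154 / 0.425834432 ≈ 361.64.

€361.64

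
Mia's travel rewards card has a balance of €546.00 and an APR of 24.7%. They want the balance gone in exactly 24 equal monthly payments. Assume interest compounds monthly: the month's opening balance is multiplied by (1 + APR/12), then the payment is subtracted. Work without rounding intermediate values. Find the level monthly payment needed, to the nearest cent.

Monthly rate r = 24.7%/12 = 2.05833% = 0.0205833.
Level-payment amortization: P = B₀·r / (1 − (1+r)^(−n)) = 546.00·0.0205833 / (1 − 1.02058^(−24)).
Denominator 1 − (1+r)^(−24) = 0.386751243.
P = 11.2385 / 0.386751243 ≈ 29.06.

€29.06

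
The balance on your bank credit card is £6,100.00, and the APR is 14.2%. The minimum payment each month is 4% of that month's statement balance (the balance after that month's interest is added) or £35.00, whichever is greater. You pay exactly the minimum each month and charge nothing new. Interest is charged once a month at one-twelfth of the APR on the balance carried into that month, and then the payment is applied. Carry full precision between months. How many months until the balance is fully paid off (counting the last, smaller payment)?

Monthly rate r = 14.2%/12 = 1.18333% = 0.0118333.
While 4% of the post-interest balance exceeds £35.00, each month B ← (B·(1+r))·(1 − 0.04), i.e. B shrinks by the factor (1+r)·0.96 = 0.97136.
This holds for months 1–68. Entering month 69 the balance is £845.64; 4% of the post-interest balance is now below £35.00, so the flat £35.00 minimum applies from here.
From month 69 a fixed £35.00 at rate r clears £845.64 in 29 more payments. Total: 68 + 29 = 97 months.

97 months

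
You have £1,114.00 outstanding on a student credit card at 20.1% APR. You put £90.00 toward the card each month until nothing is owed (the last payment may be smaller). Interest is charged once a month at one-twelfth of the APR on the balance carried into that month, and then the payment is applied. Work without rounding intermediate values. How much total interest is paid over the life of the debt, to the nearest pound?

Monthly rate r = 20.1%/12 = 1.675% = 0.01675.
Payoff takes n = ⌈−ln(1 − rB₀/P)/ln(1+r)⌉ = ⌈13.987⌉ = 14 payments; the last is £88.86.
Total paid = 13·£90.00 + £88.86 = £1,258.86.
Total interest = total paid − principal = £1,258.86 − £1,114.00 = £144.86.

£145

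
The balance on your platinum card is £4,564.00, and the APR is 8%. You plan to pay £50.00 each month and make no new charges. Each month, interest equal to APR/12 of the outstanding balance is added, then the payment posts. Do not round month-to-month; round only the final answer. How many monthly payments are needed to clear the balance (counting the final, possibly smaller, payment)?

142 months

Monthly rate r = 8%/12 = 0.666667% = 0.00666667.
Recurrence: B ← B·(1+r) − £50.00.
Month 1: interest £30.43; balance after payment £4,544.43.
Month 2: interest £30.30; balance after payment £4,524.72.
Closed form: n = −ln(1 − rB₀/P)/ln(1+r) = −ln(0.39147)/ln(1.00667) ≈ 141.147, so the balance reaches zero during payment 142.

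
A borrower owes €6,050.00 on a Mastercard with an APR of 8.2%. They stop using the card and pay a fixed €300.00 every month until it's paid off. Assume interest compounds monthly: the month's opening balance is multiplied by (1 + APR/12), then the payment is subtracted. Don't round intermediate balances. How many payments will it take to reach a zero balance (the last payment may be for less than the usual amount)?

Monthly rate r = 8.2%/12 = 0.683333% = 0.00683333.
Recurrence: B ← B·(1+r) − €300.00.
Month 1: interest €41.34; balance after payment €5,791.34.
Month 2: interest €39.57; balance after payment €5,530.92.
Closed form: n = −ln(1 − rB₀/P)/ln(1+r) = −ln(0.86219)/ln(1.00683) ≈ 21.773, so the balance reaches zero during payment 22.

22 months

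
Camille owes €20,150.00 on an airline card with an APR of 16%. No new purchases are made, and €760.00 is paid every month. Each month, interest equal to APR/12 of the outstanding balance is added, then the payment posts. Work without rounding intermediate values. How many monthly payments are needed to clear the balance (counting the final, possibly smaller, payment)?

33 months

Monthly rate r = 16%/12 = 1.33333% = 0.0133333.
Recurrence: B ← B·(1+r) − €760.00.
Month 1: interest €268.67; balance after payment €19,658.67.
Month 2: interest €262.12; balance after payment €19,160.78.
Closed form: n = −ln(1 − rB₀/P)/ln(1+r) = −ln(0.64649)/ln(1.01333) ≈ 32.932, so the balance reaches zero during payment 33.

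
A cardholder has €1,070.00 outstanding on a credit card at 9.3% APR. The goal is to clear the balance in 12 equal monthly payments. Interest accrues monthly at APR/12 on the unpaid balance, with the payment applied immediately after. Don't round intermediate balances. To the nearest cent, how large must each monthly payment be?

Monthly rate r = 9.3%/12 = 0.775% = 0.00775.
Level-payment amortization: P = B₀·r / (1 − (1+r)^(−n)) = 1070.00·0.00775 / (1 − 1.00775^(−12)).
Denominator 1 − (1+r)^(−12) = 0.0884797566.
P = 8.2925 / 0.0884797566 ≈ 93.72.

€93.72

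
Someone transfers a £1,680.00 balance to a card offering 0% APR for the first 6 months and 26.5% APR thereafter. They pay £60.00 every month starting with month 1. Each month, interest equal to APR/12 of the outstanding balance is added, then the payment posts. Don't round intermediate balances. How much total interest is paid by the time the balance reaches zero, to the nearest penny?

£507.40

Promo months 1–6 at r₀ = 0%/12 = 0; months 7+ at r₁ = 26.5%/12 = 0.0220833.
After month 6 (no interest yet): B = £1,680.00 − 6·£60.00 = £1,320.00.
Then at r₁ with £60.00/mo: n₂ = −ln(1 − r₁·B/P)/ln(1+r₁) ≈ 30.45 → 31 more payments.
Total paid = 36·£60.00 + £27.40 = £2,187.40; interest = £2,187.40 − £1,680.00 = £507.40.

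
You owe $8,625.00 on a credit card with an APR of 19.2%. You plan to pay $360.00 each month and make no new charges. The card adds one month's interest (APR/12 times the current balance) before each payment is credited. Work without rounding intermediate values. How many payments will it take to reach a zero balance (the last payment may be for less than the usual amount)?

31 payments

Monthly rate r = 19.2%/12 = 1.6% = 0.016.
Recurrence: B ← B·(1+r) − $360.00.
Month 1: interest $138.00; balance after payment $8,403.00.
Month 2: interest $134.45; balance after payment $8,177.45.
Closed form: n = −ln(1 − rB₀/P)/ln(1+r) = −ln(0.61667)/ln(1.016) ≈ 30.455, so the balance reaches zero during payment 31.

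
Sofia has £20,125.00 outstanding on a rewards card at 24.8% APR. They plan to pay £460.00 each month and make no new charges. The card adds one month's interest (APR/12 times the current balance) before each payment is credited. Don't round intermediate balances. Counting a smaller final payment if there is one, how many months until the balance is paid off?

115 months

Monthly rate r = 24.8%/12 = 2.06667% = 0.0206667.
Recurrence: B ← B·(1+r) − £460.00.
Month 1: interest £415.92; balance after payment £20,080.92.
Month 2: interest £415.01; balance after payment £20,035.92.
Closed form: n = −ln(1 − rB₀/P)/ln(1+r) = −ln(0.095833)/ln(1.02067) ≈ 114.643, so the balance reaches zero during payment 115.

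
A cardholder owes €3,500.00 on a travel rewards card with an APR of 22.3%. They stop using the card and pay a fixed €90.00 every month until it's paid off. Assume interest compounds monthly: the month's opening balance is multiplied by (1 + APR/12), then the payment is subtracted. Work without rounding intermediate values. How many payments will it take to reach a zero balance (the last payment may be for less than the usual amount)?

Monthly rate r = 22.3%/12 = 1.85833% = 0.0185833.
Recurrence: B ← B·(1+r) − €90.00.
Month 1: interest €65.04; balance after payment €3,475.04.
Month 2: interest €64.58; balance after payment €3,449.62.
Closed form: n = −ln(1 − rB₀/P)/ln(1+r) = −ln(0.27731)/ln(1.01858) ≈ 69.658, so the balance reaches zero during payment 70.

70 payments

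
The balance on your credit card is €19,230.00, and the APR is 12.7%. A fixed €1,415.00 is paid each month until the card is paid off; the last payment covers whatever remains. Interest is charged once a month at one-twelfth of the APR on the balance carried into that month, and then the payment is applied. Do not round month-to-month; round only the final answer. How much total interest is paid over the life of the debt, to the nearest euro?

€1,643

Monthly rate r = 12.7%/12 = 1.05833% = 0.0105833.
Payoff takes n = ⌈−ln(1 − rB₀/P)/ln(1+r)⌉ = ⌈14.750⌉ = 15 payments; the last is €1,062.75.
Total paid = 14·€1,415.00 + €1,062.75 = €20,872.75.
Total interest = total paid − principal = €20,872.75 − €19,230.00 = €1,642.75.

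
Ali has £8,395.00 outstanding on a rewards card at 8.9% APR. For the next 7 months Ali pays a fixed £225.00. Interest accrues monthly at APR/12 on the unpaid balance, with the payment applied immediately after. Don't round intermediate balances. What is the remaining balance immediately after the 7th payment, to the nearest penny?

£7,230.18

Monthly rate r = 8.9%/12 = 0.741667% = 0.00741667.
Each month: B ← B·(1+r) − £225.00.
Month 1: interest £62.26; balance after payment £8,232.26.
Month 2: interest £61.06; balance after payment £8,068.32.
Month 3: interest £59.84; balance after payment £7,903.16.
Month 4: interest £58.62; balance after payment £7,736.77.
Month 5: interest £57.38; balance after payment £7,569.16.
Month 6: interest £56.14; balance after payment £7,400.29.
Month 7: interest £54.89; balance after payment £7,230.18.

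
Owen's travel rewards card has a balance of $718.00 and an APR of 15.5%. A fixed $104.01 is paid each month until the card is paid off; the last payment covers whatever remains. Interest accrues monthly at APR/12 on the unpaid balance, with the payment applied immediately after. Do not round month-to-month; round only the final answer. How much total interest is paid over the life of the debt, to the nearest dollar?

$39

Monthly rate r = 15.5%/12 = 1.29167% = 0.0129167.
Payoff takes n = ⌈−ln(1 − rB₀/P)/ln(1+r)⌉ = ⌈7.277⌉ = 8 payments; the last is $28.96.
Total paid = 7·$104.01 + $28.96 = $757.03.
Total interest = total paid − principal = $757.03 − $718.00 = $39.03.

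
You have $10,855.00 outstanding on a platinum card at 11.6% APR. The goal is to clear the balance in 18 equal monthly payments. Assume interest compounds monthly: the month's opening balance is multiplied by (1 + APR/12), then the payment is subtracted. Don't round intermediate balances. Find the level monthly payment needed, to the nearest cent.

$659.94

Monthly rate r = 11.6%/12 = 0.966667% = 0.00966667.
Level-payment amortization: P = B₀·r / (1 − (1+r)^(−n)) = 10855.00·0.00966667 / (1 − 1.00967^(−18)).
Denominator 1 − (1+r)^(−18) = 0.159000641.
P = 104.932 / 0.159000641 ≈ 659.94.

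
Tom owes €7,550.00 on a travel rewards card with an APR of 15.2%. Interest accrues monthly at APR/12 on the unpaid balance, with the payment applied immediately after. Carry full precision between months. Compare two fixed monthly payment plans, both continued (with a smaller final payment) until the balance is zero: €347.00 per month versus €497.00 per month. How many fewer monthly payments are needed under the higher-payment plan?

9 fewer payments

Monthly rate r = 15.2%/12 = 1.26667% = 0.0126667.
At €347.00/mo: n = ⌈−ln(1 − rB₀/P)/ln(1+r)⌉ = 26 payments (last €213.73); total interest = total paid − €7,550.00 = €1,338.73.
At €497.00/mo: 17 payments (last €486.55); total interest €888.55.
Payments saved = 26 − 17 = 9.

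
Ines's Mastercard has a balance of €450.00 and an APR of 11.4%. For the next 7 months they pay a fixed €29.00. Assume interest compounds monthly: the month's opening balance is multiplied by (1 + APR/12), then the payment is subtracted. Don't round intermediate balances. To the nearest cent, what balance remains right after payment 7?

€271.91

Monthly rate r = 11.4%/12 = 0.95% = 0.0095.
Each month: B ← B·(1+r) − €29.00.
Month 1: interest €4.27; balance after payment €425.27.
Month 2: interest €4.04; balance after payment €400.32.
Month 3: interest €3.80; balance after payment €375.12.
Month 4: interest €3.56; balance after payment €349.68.
Month 5: interest €3.32; balance after payment €324.00.
Month 6: interest €3.08; balance after payment €298.08.
Month 7: interest €2.83; balance after payment €271.91.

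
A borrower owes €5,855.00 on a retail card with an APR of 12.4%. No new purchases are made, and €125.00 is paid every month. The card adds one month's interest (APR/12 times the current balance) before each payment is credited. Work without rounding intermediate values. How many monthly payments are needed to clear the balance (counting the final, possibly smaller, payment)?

65 payments

Monthly rate r = 12.4%/12 = 1.03333% = 0.0103333.
Recurrence: B ← B·(1+r) − €125.00.
Month 1: interest €60.50; balance after payment €5,790.50.
Month 2: interest €59.84; balance after payment €5,725.34.
Closed form: n = −ln(1 − rB₀/P)/ln(1+r) = −ln(0.51599)/ln(1.01033) ≈ 64.363, so the balance reaches zero during payment 65.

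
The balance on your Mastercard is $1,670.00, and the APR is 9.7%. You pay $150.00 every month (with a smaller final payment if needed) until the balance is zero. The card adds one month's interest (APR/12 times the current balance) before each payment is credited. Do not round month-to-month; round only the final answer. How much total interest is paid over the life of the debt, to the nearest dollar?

$87

Monthly rate r = 9.7%/12 = 0.808333% = 0.00808333.
Payoff takes n = ⌈−ln(1 − rB₀/P)/ln(1+r)⌉ = ⌈11.714⌉ = 12 payments; the last is $107.17.
Total paid = 11·$150.00 + $107.17 = $1,757.17.
Total interest = total paid − principal = $1,757.17 − $1,670.00 = $87.17.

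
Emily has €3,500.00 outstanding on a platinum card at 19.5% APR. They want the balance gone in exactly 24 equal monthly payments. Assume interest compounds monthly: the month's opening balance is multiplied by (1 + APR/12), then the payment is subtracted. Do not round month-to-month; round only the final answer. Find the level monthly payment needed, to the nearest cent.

€177.28

Monthly rate r = 19.5%/12 = 1.625% = 0.01625.
Level-payment amortization: P = B₀·r / (1 − (1+r)^(−n)) = 3500.00·0.01625 / (1 − 1.01625^(−24)).
Denominator 1 − (1+r)^(−24) = 0.320817334.
P = 56.875 / 0.320817334 ≈ 177.28.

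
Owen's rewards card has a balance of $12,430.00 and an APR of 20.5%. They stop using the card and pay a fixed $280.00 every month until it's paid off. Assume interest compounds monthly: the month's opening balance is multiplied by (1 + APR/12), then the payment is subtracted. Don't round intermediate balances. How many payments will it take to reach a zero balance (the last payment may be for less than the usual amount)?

Monthly rate r = 20.5%/12 = 1.70833% = 0.0170833.
Recurrence: B ← B·(1+r) − $280.00.
Month 1: interest $212.35; balance after payment $12,362.35.
Month 2: interest $211.19; balance after payment $12,293.54.
Closed form: n = −ln(1 − rB₀/P)/ln(1+r) = −ln(0.24162)/ln(1.01708) ≈ 83.852, so the balance reaches zero during payment 84.

84 payments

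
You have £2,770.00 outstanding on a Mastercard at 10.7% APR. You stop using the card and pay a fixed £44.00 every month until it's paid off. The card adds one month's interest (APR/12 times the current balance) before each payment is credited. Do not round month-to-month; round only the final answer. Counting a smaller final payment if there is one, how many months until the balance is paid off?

Monthly rate r = 10.7%/12 = 0.891667% = 0.00891667.
Recurrence: B ← B·(1+r) − £44.00.
Month 1: interest £24.70; balance after payment £2,750.70.
Month 2: interest £24.53; balance after payment £2,731.23.
Closed form: n = −ln(1 − rB₀/P)/ln(1+r) = −ln(0.43866)/ln(1.00892) ≈ 92.827, so the balance reaches zero during payment 93.

93 months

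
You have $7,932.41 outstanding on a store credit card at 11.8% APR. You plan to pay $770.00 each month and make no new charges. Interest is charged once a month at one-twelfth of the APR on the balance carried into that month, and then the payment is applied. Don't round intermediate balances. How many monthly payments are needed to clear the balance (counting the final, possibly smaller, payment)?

11 months

Monthly rate r = 11.8%/12 = 0.983333% = 0.00983333.
Recurrence: B ← B·(1+r) − $770.00.
Month 1: interest $78.00; balance after payment $7,240.41.
Month 2: interest $71.20; balance after payment $6,541.61.
Closed form: n = −ln(1 − rB₀/P)/ln(1+r) = −ln(0.8987)/ln(1.00983) ≈ 10.915, so the balance reaches zero during payment 11.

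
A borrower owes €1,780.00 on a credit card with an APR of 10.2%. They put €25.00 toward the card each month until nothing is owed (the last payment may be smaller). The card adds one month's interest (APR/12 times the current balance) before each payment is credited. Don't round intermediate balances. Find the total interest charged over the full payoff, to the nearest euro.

Monthly rate r = 10.2%/12 = 0.85% = 0.0085.
Payoff takes n = ⌈−ln(1 − rB₀/P)/ln(1+r)⌉ = ⌈109.802⌉ = 110 payments; the last is €20.08.
Total paid = 109·€25.00 + €20.08 = €2,745.08.
Total interest = total paid − principal = €2,745.08 − €1,780.00 = €965.08.

€965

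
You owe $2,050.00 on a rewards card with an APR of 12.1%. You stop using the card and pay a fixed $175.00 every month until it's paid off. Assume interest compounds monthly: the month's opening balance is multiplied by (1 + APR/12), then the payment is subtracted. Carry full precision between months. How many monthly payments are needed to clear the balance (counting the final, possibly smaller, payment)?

13 payments

Monthly rate r = 12.1%/12 = 1.00833% = 0.0100833.
Recurrence: B ← B·(1+r) − $175.00.
Month 1: interest $20.67; balance after payment $1,895.67.
Month 2: interest $19.11; balance after payment $1,739.79.
Closed form: n = −ln(1 − rB₀/P)/ln(1+r) = −ln(0.88188)/ln(1.01008) ≈ 12.529, so the balance reaches zero during payment 13.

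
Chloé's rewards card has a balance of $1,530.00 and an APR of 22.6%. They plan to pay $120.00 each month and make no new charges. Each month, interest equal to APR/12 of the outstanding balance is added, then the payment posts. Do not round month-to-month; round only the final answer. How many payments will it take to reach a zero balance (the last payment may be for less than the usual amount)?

15 months

Monthly rate r = 22.6%/12 = 1.88333% = 0.0188333.
Recurrence: B ← B·(1+r) − $120.00.
Month 1: interest $28.82; balance after payment $1,438.82.
Month 2: interest $27.10; balance after payment $1,345.91.
Closed form: n = −ln(1 − rB₀/P)/ln(1+r) = −ln(0.75987)/ln(1.01883) ≈ 14.717, so the balance reaches zero during payment 15.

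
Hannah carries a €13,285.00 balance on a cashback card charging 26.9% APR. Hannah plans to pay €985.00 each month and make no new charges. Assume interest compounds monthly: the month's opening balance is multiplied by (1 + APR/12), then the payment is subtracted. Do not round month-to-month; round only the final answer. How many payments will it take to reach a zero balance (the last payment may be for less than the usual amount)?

Monthly rate r = 26.9%/12 = 2.24167% = 0.0224167.
Recurrence: B ← B·(1+r) − €985.00.
Month 1: interest €297.81; balance after payment €12,597.81.
Month 2: interest €282.40; balance after payment €11,895.21.
Closed form: n = −ln(1 − rB₀/P)/ln(1+r) = −ln(0.69766)/ln(1.02242) ≈ 16.240, so the balance reaches zero during payment 17.

17 months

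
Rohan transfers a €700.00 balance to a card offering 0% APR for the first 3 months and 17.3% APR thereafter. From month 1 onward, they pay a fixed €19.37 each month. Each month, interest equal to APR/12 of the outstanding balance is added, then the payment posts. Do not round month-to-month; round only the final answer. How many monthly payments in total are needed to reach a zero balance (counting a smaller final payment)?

Promo months 1–3 at r₀ = 0%/12 = 0; months 4+ at r₁ = 17.3%/12 = 0.0144167.
After month 3 (no interest yet): B = €700.00 − 3·€19.37 = €641.89.
Then at r₁ with €19.37/mo: n₂ = −ln(1 − r₁·B/P)/ln(1+r₁) ≈ 45.38 → 46 more payments.

49 months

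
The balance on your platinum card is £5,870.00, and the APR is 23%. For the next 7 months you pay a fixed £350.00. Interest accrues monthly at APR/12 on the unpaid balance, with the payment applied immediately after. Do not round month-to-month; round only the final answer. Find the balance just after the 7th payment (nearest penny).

£4,108.86

Monthly rate r = 23%/12 = 1.91667% = 0.0191667.
Each month: B ← B·(1+r) − £350.00.
Month 1: interest £112.51; balance after payment £5,632.51.
Month 2: interest £107.96; balance after payment £5,390.46.
Month 3: interest £103.32; balance after payment £5,143.78.
Month 4: interest £98.59; balance after payment £4,892.37.
Month 5: interest £93.77; balance after payment £4,636.14.
Month 6: interest £88.86; balance after payment £4,375.00.
Month 7: interest £83.85; balance after payment £4,108.86.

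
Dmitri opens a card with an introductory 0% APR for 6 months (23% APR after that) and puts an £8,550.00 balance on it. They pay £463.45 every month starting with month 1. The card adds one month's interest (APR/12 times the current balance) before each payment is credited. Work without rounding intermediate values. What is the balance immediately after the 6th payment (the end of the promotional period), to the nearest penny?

£5,769.30

Promo months 1–6 at r₀ = 0%/12 = 0; months 7+ at r₁ = 23%/12 = 0.0191667.
After month 6 (no interest yet): B = £8,550.00 − 6·£463.45 = £5,769.30.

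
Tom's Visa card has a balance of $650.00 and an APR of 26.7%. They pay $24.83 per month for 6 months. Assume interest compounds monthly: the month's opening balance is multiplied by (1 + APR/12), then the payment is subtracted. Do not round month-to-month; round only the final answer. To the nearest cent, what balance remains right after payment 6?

Monthly rate r = 26.7%/12 = 2.225% = 0.02225.
Each month: B ← B·(1+r) − $24.83.
Month 1: interest $14.46; balance after payment $639.63.
Month 2: interest $14.23; balance after payment $629.03.
Month 3: interest $14.00; balance after payment $618.20.
Month 4: interest $13.75; balance after payment $607.13.
Month 5: interest $13.51; balance after payment $595.80.
Month 6: interest $13.26; balance after payment $584.23.

$584.23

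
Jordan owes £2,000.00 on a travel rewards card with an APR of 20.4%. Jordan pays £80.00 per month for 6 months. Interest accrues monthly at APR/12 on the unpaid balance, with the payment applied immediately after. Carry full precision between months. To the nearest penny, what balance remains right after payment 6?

Monthly rate r = 20.4%/12 = 1.7% = 0.017.
Each month: B ← B·(1+r) − £80.00.
Month 1: interest £34.00; balance after payment £1,954.00.
Month 2: interest £33.22; balance after payment £1,907.22.
Month 3: interest £32.42; balance after payment £1,859.64.
Month 4: interest £31.61; balance after payment £1,811.25.
Month 5: interest £30.79; balance after payment £1,762.05.
Month 6: interest £29.95; balance after payment £1,712.00.

£1,712.00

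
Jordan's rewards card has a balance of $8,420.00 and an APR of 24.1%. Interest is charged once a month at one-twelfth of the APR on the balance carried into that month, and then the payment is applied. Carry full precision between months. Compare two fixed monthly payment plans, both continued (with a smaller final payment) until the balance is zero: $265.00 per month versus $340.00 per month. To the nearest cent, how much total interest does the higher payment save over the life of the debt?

Monthly rate r = 24.1%/12 = 2.00833% = 0.0200833.
At $265.00/mo: n = ⌈−ln(1 − rB₀/P)/ln(1+r)⌉ = 52 payments (last $31.47); total interest = total paid − $8,420.00 = $5,126.47.
At $340.00/mo: 35 payments (last $202.75); total interest $3,342.75.
Interest saved = $5,126.47 − $3,342.75 = $1,783.72.

$1,783.72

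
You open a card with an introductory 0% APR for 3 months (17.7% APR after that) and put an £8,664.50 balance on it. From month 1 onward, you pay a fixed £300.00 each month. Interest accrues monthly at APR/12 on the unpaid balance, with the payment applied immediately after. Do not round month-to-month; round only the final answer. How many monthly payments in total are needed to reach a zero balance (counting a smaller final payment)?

36 payments

Promo months 1–3 at r₀ = 0%/12 = 0; months 4+ at r₁ = 17.7%/12 = 0.01475.
After month 3 (no interest yet): B = £8,664.50 − 3·£300.00 = £7,764.50.
Then at r₁ with £300.00/mo: n₂ = −ln(1 − r₁·B/P)/ln(1+r₁) ≈ 32.84 → 33 more payments.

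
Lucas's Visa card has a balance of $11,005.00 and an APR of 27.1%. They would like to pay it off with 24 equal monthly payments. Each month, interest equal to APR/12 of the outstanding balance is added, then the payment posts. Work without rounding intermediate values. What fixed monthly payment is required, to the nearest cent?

$599.01

Monthly rate r = 27.1%/12 = 2.25833% = 0.0225833.
Level-payment amortization: P = B₀·r / (1 − (1+r)^(−n)) = 11005.00·0.0225833 / (1 − 1.02258^(−24)).
Denominator 1 − (1+r)^(−24) = 0.414898841.
P = 248.53 / 0.414898841 ≈ 599.01.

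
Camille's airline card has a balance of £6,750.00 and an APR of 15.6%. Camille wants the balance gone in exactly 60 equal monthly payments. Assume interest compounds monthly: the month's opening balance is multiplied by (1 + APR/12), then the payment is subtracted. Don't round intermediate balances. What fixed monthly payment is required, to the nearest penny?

£162.72

Monthly rate r = 15.6%/12 = 1.3% = 0.013.
Level-payment amortization: P = B₀·r / (1 − (1+r)^(−n)) = 6750.00·0.013 / (1 − 1.013^(−60)).
Denominator 1 − (1+r)^(−60) = 0.539284018.
P = 87.75 / 0.539284018 ≈ 162.72.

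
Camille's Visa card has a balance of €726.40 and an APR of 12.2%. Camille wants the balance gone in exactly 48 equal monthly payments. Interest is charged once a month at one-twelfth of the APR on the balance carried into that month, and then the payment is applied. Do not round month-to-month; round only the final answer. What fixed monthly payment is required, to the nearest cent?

€19.20

Monthly rate r = 12.2%/12 = 1.01667% = 0.0101667.
Level-payment amortization: P = B₀·r / (1 − (1+r)^(−n)) = 726.40·0.0101667 / (1 − 1.01017^(−48)).
Denominator 1 − (1+r)^(−48) = 0.384632741.
P = 7.38507 / 0.384632741 ≈ 19.20.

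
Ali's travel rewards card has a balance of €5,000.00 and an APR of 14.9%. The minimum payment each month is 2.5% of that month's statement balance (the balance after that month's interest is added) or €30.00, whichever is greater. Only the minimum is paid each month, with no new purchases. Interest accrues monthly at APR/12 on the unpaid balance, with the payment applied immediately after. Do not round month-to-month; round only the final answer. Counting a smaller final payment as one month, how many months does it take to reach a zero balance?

166 months

Monthly rate r = 14.9%/12 = 1.24167% = 0.0124167.
While 2.5% of the post-interest balance exceeds €30.00, each month B ← (B·(1+r))·(1 − 0.025), i.e. B shrinks by the factor (1+r)·0.975 = 0.98711.
This holds for months 1–111. Entering month 112 the balance is €1,184.03; 2.5% of the post-interest balance is now below €30.00, so the flat €30.00 minimum applies from here.
From month 112 a fixed €30.00 at rate r clears €1,184.03 in 55 more payments. Total: 111 + 55 = 166 months.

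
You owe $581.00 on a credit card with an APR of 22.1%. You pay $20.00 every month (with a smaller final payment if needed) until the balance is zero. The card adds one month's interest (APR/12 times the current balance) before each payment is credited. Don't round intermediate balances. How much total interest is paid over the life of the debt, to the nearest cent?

$258.20

Monthly rate r = 22.1%/12 = 1.84167% = 0.0184167.
Payoff takes n = ⌈−ln(1 − rB₀/P)/ln(1+r)⌉ = ⌈41.960⌉ = 42 payments; the last is $19.20.
Total paid = 41·$20.00 + $19.20 = $839.20.
Total interest = total paid − principal = $839.20 − $581.00 = $258.20.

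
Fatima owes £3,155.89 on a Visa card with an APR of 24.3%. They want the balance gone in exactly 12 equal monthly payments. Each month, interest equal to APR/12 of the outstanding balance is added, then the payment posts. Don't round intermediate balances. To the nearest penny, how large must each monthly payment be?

£298.88

Monthly rate r = 24.3%/12 = 2.025% = 0.02025.
Level-payment amortization: P = B₀·r / (1 − (1+r)^(−n)) = 3155.89·0.02025 / (1 − 1.02025^(−12)).
Denominator 1 − (1+r)^(−12) = 0.213822232.
P = 63.9068 / 0.213822232 ≈ 298.88.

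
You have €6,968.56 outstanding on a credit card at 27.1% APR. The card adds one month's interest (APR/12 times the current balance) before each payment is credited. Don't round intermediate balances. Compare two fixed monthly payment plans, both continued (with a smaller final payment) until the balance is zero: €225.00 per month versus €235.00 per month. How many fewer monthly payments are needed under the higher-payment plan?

4 fewer payments

Monthly rate r = 27.1%/12 = 2.25833% = 0.0225833.
At €225.00/mo: n = ⌈−ln(1 − rB₀/P)/ln(1+r)⌉ = 54 payments (last €186.71); total interest = total paid − €6,968.56 = €5,143.15.
At €235.00/mo: 50 payments (last €141.65); total interest €4,688.09.
Payments saved = 54 − 50 = 4.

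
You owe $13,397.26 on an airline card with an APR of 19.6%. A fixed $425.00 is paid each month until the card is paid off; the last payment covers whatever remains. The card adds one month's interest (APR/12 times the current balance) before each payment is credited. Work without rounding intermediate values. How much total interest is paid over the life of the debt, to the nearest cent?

$5,578.65

Monthly rate r = 19.6%/12 = 1.63333% = 0.0163333.
Payoff takes n = ⌈−ln(1 − rB₀/P)/ln(1+r)⌉ = ⌈44.647⌉ = 45 payments; the last is $275.91.
Total paid = 44·$425.00 + $275.91 = $18,975.91.
Total interest = total paid − principal = $18,975.91 − $13,397.26 = $5,578.65.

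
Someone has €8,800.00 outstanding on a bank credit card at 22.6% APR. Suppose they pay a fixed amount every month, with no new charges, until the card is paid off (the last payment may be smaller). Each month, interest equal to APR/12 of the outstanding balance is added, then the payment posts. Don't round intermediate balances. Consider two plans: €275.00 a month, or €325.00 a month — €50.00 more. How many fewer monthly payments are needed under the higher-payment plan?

11 fewer payments

Monthly rate r = 22.6%/12 = 1.88333% = 0.0188333.
At €275.00/mo: n = ⌈−ln(1 − rB₀/P)/ln(1+r)⌉ = 50 payments (last €129.29); total interest = total paid − €8,800.00 = €4,804.29.
At €325.00/mo: 39 payments (last €74.29); total interest €3,624.29.
Payments saved = 50 − 39 = 11.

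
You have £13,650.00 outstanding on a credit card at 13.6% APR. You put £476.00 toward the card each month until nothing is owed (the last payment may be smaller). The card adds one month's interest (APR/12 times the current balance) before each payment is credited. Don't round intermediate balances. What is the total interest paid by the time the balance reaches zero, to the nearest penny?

£2,951.45

Monthly rate r = 13.6%/12 = 1.13333% = 0.0113333.
Payoff takes n = ⌈−ln(1 − rB₀/P)/ln(1+r)⌉ = ⌈34.876⌉ = 35 payments; the last is £417.45.
Total paid = 34·£476.00 + £417.45 = £16,601.45.
Total interest = total paid − principal = £16,601.45 − £13,650.00 = £2,951.45.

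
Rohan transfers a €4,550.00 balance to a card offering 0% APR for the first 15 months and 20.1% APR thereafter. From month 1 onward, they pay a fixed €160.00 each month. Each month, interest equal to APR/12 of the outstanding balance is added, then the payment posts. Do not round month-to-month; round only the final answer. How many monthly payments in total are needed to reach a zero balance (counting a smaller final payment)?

Promo months 1–15 at r₀ = 0%/12 = 0; months 16+ at r₁ = 20.1%/12 = 0.01675.
After month 15 (no interest yet): B = €4,550.00 − 15·€160.00 = €2,150.00.
Then at r₁ with €160.00/mo: n₂ = −ln(1 − r₁·B/P)/ln(1+r₁) ≈ 15.35 → 16 more payments.

31 payments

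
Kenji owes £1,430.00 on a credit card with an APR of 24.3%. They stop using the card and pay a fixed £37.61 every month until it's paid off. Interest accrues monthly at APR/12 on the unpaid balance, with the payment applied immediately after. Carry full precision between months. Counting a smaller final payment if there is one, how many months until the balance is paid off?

Monthly rate r = 24.3%/12 = 2.025% = 0.02025.
Recurrence: B ← B·(1+r) − £37.61.
Month 1: interest £28.96; balance after payment £1,421.35.
Month 2: interest £28.78; balance after payment £1,412.52.
Closed form: n = −ln(1 − rB₀/P)/ln(1+r) = −ln(0.23006)/ln(1.02025) ≈ 73.296, so the balance reaches zero during payment 74.

74 payments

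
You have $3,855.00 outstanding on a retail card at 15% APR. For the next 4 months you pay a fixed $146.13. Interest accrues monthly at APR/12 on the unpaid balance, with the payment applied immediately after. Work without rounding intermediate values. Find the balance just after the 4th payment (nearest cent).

Monthly rate r = 15%/12 = 1.25% = 0.0125.
Each month: B ← B·(1+r) − $146.13.
Month 1: interest $48.19; balance after payment $3,757.06.
Month 2: interest $46.96; balance after payment $3,657.89.
Month 3: interest $45.72; balance after payment $3,557.48.
Month 4: interest $44.47; balance after payment $3,455.82.

$3,455.82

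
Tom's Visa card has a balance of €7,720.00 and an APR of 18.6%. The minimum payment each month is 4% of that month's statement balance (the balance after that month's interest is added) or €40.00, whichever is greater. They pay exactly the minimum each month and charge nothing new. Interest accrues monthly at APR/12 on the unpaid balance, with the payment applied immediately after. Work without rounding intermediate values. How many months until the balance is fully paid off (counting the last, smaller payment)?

113 months

Monthly rate r = 18.6%/12 = 1.55% = 0.0155.
While 4% of the post-interest balance exceeds €40.00, each month B ← (B·(1+r))·(1 − 0.04), i.e. B shrinks by the factor (1+r)·0.96 = 0.97488.
This holds for months 1–81. Entering month 82 the balance is €983.24; 4% of the post-interest balance is now below €40.00, so the flat €40.00 minimum applies from here.
From month 82 a fixed €40.00 at rate r clears €983.24 in 32 more payments. Total: 81 + 32 = 113 months.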